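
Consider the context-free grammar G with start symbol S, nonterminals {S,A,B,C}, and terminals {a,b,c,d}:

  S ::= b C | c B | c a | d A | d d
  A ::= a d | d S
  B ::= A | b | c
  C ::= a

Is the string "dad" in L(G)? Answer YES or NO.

Convert to CNF:
  S -> T1 A | T1 T1 | T2 C | T3 B | T3 T0
  A -> T0 T1 | T1 S
  B -> T0 T1 | T1 S | b | c
  C -> a
  T0 -> a
  T1 -> d
  T2 -> b
  T3 -> c

Fill CYK table bottom-up:
  [0..0]={T1}  "d"  orig:{}
  [1..1]={C,T0}  "a"  orig:{C}
  [2..2]={T1}  "d"  orig:{}
  [0..1]=∅  "da"
  [1..2]={A,B}  "ad"
  [0..2]={S}  "dad"

S ∈ T[0,2] ⇒ YES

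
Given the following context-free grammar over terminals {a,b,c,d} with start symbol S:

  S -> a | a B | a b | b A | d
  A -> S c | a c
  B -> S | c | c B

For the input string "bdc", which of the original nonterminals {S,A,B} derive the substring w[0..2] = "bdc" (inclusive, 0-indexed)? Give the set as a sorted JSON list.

Convert to CNF:
  S -> T1 B | T1 T2 | T2 A | a | d
  A -> S T0 | T1 T0
  B -> T0 B | T1 B | T1 T2 | T2 A | a | c | d
  T0 -> c
  T1 -> a
  T2 -> b

CYK table (by increasing span), restricted to cells inside w[0..2]:
  cell(0,0) b: {T2}  orig:{}
  cell(1,1) d: {B,S}
  cell(2,2) c: {B,T0}  orig:{B}
  cell(0,1) bd: ∅
  cell(1,2) dc: {A}
  cell(0,2) bdc: {B,S}

Original NTs in T[0,2] deriving "bdc": ["B", "S"]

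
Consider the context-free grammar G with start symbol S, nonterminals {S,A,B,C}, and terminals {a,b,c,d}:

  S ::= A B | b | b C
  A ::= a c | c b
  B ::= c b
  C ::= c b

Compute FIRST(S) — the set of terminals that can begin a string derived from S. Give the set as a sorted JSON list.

FIRST sets, iterate to fixpoint:
[1]
  A via A→a c: +{a}
  A via A→c b: +{c}
  B via B→c b: +{c}
  C via C→c b: +{c}
  S via S→A B: +{a,c}
  S via S→b: +{b}
  FIRST(S)={a,b,c}  FIRST(A)={a,c}  FIRST(B)={c}  FIRST(C)={c}
[2] (no change)
  FIRST(S)={a,b,c}  FIRST(A)={a,c}  FIRST(B)={c}  FIRST(C)={c}

FIRST(S) = ["a", "b", "c"]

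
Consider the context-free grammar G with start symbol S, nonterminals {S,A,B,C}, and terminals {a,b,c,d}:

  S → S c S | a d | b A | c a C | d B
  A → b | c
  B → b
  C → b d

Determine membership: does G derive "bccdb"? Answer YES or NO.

CNF form of G:
  S -> S X4 | T0 A | T1 B | T2 X5 | T3 T1
  A -> b | c
  B -> b
  C -> T0 T1
  T0 -> b
  T1 -> d
  T2 -> c
  T3 -> a
  X4 -> T2 S
  X5 -> T3 C

CYK fill:
  cell(0,0) b: {A,B,T0}  orig:{A,B}
  cell(1,1) c: {A,T2}  orig:{A}
  cell(2,2) c: {A,T2}  orig:{A}
  cell(3,3) d: {T1}  orig:{}
  cell(4,4) b: {A,B,T0}  orig:{A,B}
  cell(0,1) bc: {S}
  cell(1,2) cc: ∅
  cell(2,3) cd: ∅
  cell(3,4) db: {S}
  cell(0,2) bcc: ∅
  cell(1,3) ccd: ∅
  cell(2,4) cdb: {X4}  orig:{}
  cell(0,3) bccd: ∅
  cell(1,4) ccdb: ∅
  cell(0,4) bccdb: {S}

S ∈ T[0,4] ⇒ YES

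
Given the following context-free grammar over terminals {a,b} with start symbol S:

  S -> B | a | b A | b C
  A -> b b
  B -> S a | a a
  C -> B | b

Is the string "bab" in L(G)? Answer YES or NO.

Convert to CNF:
  S -> S T1 | T0 A | T0 C | T1 T1 | a
  A -> T0 T0
  B -> S T1 | T1 T1
  C -> S T1 | T1 T1 | b
  T0 -> b
  T1 -> a

Fill CYK table bottom-up:
  cell(0,0) b: {C,T0}  orig:{C}
  cell(1,1) a: {S,T1}  orig:{S}
  cell(2,2) b: {C,T0}  orig:{C}
  cell(0,1) ba: ∅
  cell(1,2) ab: ∅
  cell(0,2) bab: ∅

S ∉ T[0,2] ⇒ NO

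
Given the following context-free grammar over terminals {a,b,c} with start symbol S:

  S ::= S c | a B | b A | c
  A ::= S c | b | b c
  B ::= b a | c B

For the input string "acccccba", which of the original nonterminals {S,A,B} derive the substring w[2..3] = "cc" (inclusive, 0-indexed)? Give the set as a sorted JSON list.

CNF form of G:
  S -> S T0 | T1 A | T2 B | c
  A -> S T0 | T1 T0 | b
  B -> T0 B | T1 T2
  T0 -> c
  T1 -> b
  T2 -> a

CYK table (by increasing span) — only the sub-triangle for w[2..3]:
  cell(2,2) c: {S,T0}  orig:{S}
  cell(3,3) c: {S,T0}  orig:{S}
  cell(2,3) cc: {A,S}

Original NTs in T[2,3] deriving "cc": ["A", "S"]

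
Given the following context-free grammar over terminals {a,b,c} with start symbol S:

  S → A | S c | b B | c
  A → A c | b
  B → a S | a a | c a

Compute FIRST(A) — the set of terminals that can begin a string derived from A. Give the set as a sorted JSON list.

FIRST sets, iterate to fixpoint:
[1]
  A via A→b: +{b}
  B via B→a S: +{a}
  B via B→c a: +{c}
  S via S→A: +{b}
  S via S→c: +{c}
  S: {b,c}  A: {b}  B: {a,c}
[2] (no change)
  S: {b,c}  A: {b}  B: {a,c}

FIRST(A) = ["b"]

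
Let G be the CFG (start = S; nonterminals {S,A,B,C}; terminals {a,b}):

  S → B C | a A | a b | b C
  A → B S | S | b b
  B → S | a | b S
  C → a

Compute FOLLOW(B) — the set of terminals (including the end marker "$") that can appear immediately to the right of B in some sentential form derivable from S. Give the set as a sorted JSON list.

FIRST iteration:
round 1:
  A via A→b b: +{b}
  B via B→a: +{a}
  B via B→b S: +{b}
  C via C→a: +{a}
  S via S→B C: +{a,b}
  S: {a,b}  A: {b}  B: {a,b}  C: {a}
round 2:
  A via A→B S: +{a}
  S: {a,b}  A: {a,b}  B: {a,b}  C: {a}
round 3: (no change)
  S: {a,b}  A: {a,b}  B: {a,b}  C: {a}

Compute FOLLOW by fixpoint:
seed FOLLOW(S) with $
iter 1:
  A→B S: FOLLOW(B) ⊇ FIRST(S) = {a,b}; new: +{a,b}
  B→S: FOLLOW(S) ⊇ FOLLOW(B) ⊇ {a,b}; new: +{a,b}
  S→B C: FOLLOW(C) ⊇ FOLLOW(S) ⊇ {$,a,b}; new: +{$,a,b}
  S→a A: FOLLOW(A) ⊇ FOLLOW(S) ⊇ {$,a,b}; new: +{$,a,b}
  FOLLOW[S]={$,a,b}  FOLLOW[A]={$,a,b}  FOLLOW[B]={a,b}  FOLLOW[C]={$,a,b}
iter 2: — fixpoint
  FOLLOW[S]={$,a,b}  FOLLOW[A]={$,a,b}  FOLLOW[B]={a,b}  FOLLOW[C]={$,a,b}

FOLLOW(B) = ["a", "b"]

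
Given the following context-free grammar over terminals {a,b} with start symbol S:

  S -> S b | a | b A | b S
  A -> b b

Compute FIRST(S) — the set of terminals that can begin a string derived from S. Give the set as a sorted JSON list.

FIRST iteration:
round 1:
  A via A→b b: +{b}
  S via S→a: +{a}
  S via S→b A: +{b}
  FIRST(S)={a,b}  FIRST(A)={b}
round 2: done
  FIRST(S)={a,b}  FIRST(A)={b}

FIRST(S) = ["a", "b"]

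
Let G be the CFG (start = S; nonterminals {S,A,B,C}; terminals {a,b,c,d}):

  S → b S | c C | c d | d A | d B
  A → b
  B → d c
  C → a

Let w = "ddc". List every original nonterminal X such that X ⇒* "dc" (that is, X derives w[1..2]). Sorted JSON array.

Convert to CNF:
  S -> T0 A | T0 B | T1 C | T1 T0 | T2 S
  A -> b
  B -> T0 T1
  C -> a
  T0 -> d
  T1 -> c
  T2 -> b

CYK fill, restricted to cells inside w[1..2]:
  [1..1]={T0}  "d"  orig:{}
  [2..2]={T1}  "c"  orig:{}
  [1..2]={B}  "dc"

Original NTs in T[1,2] deriving "dc": ["B"]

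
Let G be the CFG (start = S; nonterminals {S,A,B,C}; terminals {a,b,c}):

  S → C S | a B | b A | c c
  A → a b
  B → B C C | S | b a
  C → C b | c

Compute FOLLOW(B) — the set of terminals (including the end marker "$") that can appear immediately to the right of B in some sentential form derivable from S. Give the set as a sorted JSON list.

Compute FIRST by fixpoint:
pass 1:
  A via A→a b: +{a}
  B via B→b a: +{b}
  C via C→c: +{c}
  S via S→C S: +{c}
  S via S→a B: +{a}
  S via S→b A: +{b}
  FIRST[S]={a,b,c}  FIRST[A]={a}  FIRST[B]={b}  FIRST[C]={c}
pass 2:
  B via B→S: +{a,c}
  FIRST[S]={a,b,c}  FIRST[A]={a}  FIRST[B]={a,b,c}  FIRST[C]={c}
pass 3: — fixpoint
  FIRST[S]={a,b,c}  FIRST[A]={a}  FIRST[B]={a,b,c}  FIRST[C]={c}

FOLLOW iteration:
FOLLOW(S) := {$}
pass 1:
  B→B C C: FOLLOW(B) ⊇ FIRST(C) = {c}; new: +{c}
  B→B C C: FOLLOW(C) ⊇ FIRST(C) = {c}; new: +{c}
  B→S: FOLLOW(S) ⊇ FOLLOW(B) ⊇ {c}; new: +{c}
  C→C b: FOLLOW(C) ⊇ FIRST(b) = {b}; new: +{b}
  S→C S: FOLLOW(C) ⊇ FIRST(S) = {a,b,c}; new: +{a}
  S→a B: FOLLOW(B) ⊇ FOLLOW(S) ⊇ {$,c}; new: +{$}
  S→b A: FOLLOW(A) ⊇ FOLLOW(S) ⊇ {$,c}; new: +{$,c}
  S: {$,c}  A: {$,c}  B: {$,c}  C: {a,b,c}
pass 2:
  B→B C C: FOLLOW(C) ⊇ FOLLOW(B) ⊇ {$,c}; new: +{$}
  S: {$,c}  A: {$,c}  B: {$,c}  C: {$,a,b,c}
pass 3: done
  S: {$,c}  A: {$,c}  B: {$,c}  C: {$,a,b,c}

FOLLOW(B) = ["$", "c"]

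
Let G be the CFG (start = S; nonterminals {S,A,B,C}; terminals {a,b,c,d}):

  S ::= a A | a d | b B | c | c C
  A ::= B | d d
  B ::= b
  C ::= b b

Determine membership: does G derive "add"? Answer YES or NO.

Convert to CNF:
  S -> T1 B | T2 A | T2 T0 | T3 C | c
  A -> T0 T0 | b
  B -> b
  C -> T1 T1
  T0 -> d
  T1 -> b
  T2 -> a
  T3 -> c

Fill CYK table bottom-up:
  T[0,0] 'a' = {T2}  orig:{}
  T[1,1] 'd' = {T0}  orig:{}
  T[2,2] 'd' = {T0}  orig:{}
  T[0,1] 'ad' = {S}
  T[1,2] 'dd' = {A}
  T[0,2] 'add' = {S}

S ∈ T[0,2] ⇒ YES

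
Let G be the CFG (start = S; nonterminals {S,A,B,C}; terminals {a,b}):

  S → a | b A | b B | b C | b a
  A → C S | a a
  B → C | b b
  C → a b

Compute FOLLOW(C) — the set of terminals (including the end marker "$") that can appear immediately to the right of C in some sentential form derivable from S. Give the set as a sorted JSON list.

FIRST sets, iterate to fixpoint:
[1]
  A via A→a a: +{a}
  B via B→b b: +{b}
  C via C→a b: +{a}
  S via S→a: +{a}
  S via S→b A: +{b}
  FIRST[S]={a,b}  FIRST[A]={a}  FIRST[B]={b}  FIRST[C]={a}
[2]
  B via B→C: +{a}
  FIRST[S]={a,b}  FIRST[A]={a}  FIRST[B]={a,b}  FIRST[C]={a}
[3] (stable)
  FIRST[S]={a,b}  FIRST[A]={a}  FIRST[B]={a,b}  FIRST[C]={a}

FOLLOW sets:
seed FOLLOW(S) with $
pass 1:
  A→C S: FOLLOW(C) ⊇ FIRST(S) = {a,b}; new: +{a,b}
  S→b A: FOLLOW(A) ⊇ FOLLOW(S) ⊇ {$}; new: +{$}
  S→b B: FOLLOW(B) ⊇ FOLLOW(S) ⊇ {$}; new: +{$}
  S→b C: FOLLOW(C) ⊇ FOLLOW(S) ⊇ {$}; new: +{$}
  S: {$}  A: {$}  B: {$}  C: {$,a,b}
pass 2: done
  S: {$}  A: {$}  B: {$}  C: {$,a,b}

FOLLOW(C) = ["$", "a", "b"]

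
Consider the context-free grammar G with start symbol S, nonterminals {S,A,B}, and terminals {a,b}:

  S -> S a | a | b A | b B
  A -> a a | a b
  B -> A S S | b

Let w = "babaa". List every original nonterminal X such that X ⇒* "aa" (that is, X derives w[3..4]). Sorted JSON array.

Convert to CNF:
  S -> S T0 | T1 A | T1 B | a
  A -> T0 T0 | T0 T1
  B -> A X2 | b
  T0 -> a
  T1 -> b
  X2 -> S S

CYK fill (cells [i..j] with 3 ≤ i ≤ j ≤ 4 only):
  [3..3]={S,T0}  "a"  orig:{S}
  [4..4]={S,T0}  "a"  orig:{S}
  [3..4]={A,S,X2}  "aa"  orig:{A,S}

Original NTs in T[3,4] deriving "aa": ["A", "S"]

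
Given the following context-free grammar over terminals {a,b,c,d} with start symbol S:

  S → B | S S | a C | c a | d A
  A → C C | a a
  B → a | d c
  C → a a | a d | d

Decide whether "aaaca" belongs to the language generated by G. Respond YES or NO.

Convert to CNF:
  S -> S S | T0 C | T1 A | T1 T2 | T2 T0 | a
  A -> C C | T0 T0
  B -> T1 T2 | a
  C -> T0 T0 | T0 T1 | d
  T0 -> a
  T1 -> d
  T2 -> c

CYK fill:
  T[0,0] 'a' = {B,S,T0}  orig:{B,S}
  T[1,1] 'a' = {B,S,T0}  orig:{B,S}
  T[2,2] 'a' = {B,S,T0}  orig:{B,S}
  T[3,3] 'c' = {T2}  orig:{}
  T[4,4] 'a' = {B,S,T0}  orig:{B,S}
  T[0,1] 'aa' = {A,C,S}
  T[1,2] 'aa' = {A,C,S}
  T[2,3] 'ac' = ∅
  T[3,4] 'ca' = {S}
  T[0,2] 'aaa' = {S}
  T[1,3] 'aac' = ∅
  T[2,4] 'aca' = {S}
  T[0,3] 'aaac' = ∅
  T[1,4] 'aaca' = {S}
  T[0,4] 'aaaca' = {S}

S ∈ T[0,4] ⇒ YES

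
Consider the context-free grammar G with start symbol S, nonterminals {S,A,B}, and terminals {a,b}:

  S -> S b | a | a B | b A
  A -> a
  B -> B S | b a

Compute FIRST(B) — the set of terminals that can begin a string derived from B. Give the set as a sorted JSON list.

FIRST iteration:
pass 1:
  A via A→a: +{a}
  B via B→b a: +{b}
  S via S→a: +{a}
  S via S→b A: +{b}
  S: {a,b}  A: {a}  B: {b}
pass 2: — fixpoint
  S: {a,b}  A: {a}  B: {b}

FIRST(B) = ["b"]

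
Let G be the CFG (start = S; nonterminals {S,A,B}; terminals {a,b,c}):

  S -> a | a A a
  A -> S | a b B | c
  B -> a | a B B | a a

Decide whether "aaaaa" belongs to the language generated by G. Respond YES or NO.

Convert to CNF:
  S -> T0 X5 | a
  A -> T0 X2 | T0 X3 | a | c
  B -> T0 T0 | T0 X4 | a
  T0 -> a
  T1 -> b
  X2 -> A T0
  X3 -> T1 B
  X4 -> B B
  X5 -> A T0

Fill CYK table bottom-up:
  cell(0,0) a: {A,B,S,T0}  orig:{A,B,S}
  cell(1,1) a: {A,B,S,T0}  orig:{A,B,S}
  cell(2,2) a: {A,B,S,T0}  orig:{A,B,S}
  cell(3,3) a: {A,B,S,T0}  orig:{A,B,S}
  cell(4,4) a: {A,B,S,T0}  orig:{A,B,S}
  cell(0,1) aa: {B,X2,X4,X5}  orig:{B}
  cell(1,2) aa: {B,X2,X4,X5}  orig:{B}
  cell(2,3) aa: {B,X2,X4,X5}  orig:{B}
  cell(3,4) aa: {B,X2,X4,X5}  orig:{B}
  cell(0,2) aaa: {A,B,S,X4}  orig:{A,B,S}
  cell(1,3) aaa: {A,B,S,X4}  orig:{A,B,S}
  cell(2,4) aaa: {A,B,S,X4}  orig:{A,B,S}
  cell(0,3) aaaa: {B,X2,X4,X5}  orig:{B}
  cell(1,4) aaaa: {B,X2,X4,X5}  orig:{B}
  cell(0,4) aaaaa: {A,B,S,X4}  orig:{A,B,S}

S ∈ T[0,4] ⇒ YES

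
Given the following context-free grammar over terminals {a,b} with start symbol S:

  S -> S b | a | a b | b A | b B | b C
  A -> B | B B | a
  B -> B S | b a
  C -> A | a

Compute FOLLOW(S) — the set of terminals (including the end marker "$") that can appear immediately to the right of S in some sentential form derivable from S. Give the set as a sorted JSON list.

FIRST iteration:
pass 1:
  A via A→a: +{a}
  B via B→b a: +{b}
  C via C→A: +{a}
  S via S→a: +{a}
  S via S→b A: +{b}
  FIRST(S)={a,b}  FIRST(A)={a}  FIRST(B)={b}  FIRST(C)={a}
pass 2:
  A via A→B: +{b}
  C via C→A: +{b}
  FIRST(S)={a,b}  FIRST(A)={a,b}  FIRST(B)={b}  FIRST(C)={a,b}
pass 3: — fixpoint
  FIRST(S)={a,b}  FIRST(A)={a,b}  FIRST(B)={b}  FIRST(C)={a,b}

Compute FOLLOW by fixpoint:
seed FOLLOW(S) with $
iter 1:
  A→B B: FOLLOW(B) ⊇ FIRST(B) = {b}; new: +{b}
  B→B S: FOLLOW(B) ⊇ FIRST(S) = {a,b}; new: +{a}
  B→B S: FOLLOW(S) ⊇ FOLLOW(B) ⊇ {a,b}; new: +{a,b}
  S→b A: FOLLOW(A) ⊇ FOLLOW(S) ⊇ {$,a,b}; new: +{$,a,b}
  S→b B: FOLLOW(B) ⊇ FOLLOW(S) ⊇ {$,a,b}; new: +{$}
  S→b C: FOLLOW(C) ⊇ FOLLOW(S) ⊇ {$,a,b}; new: +{$,a,b}
  S: {$,a,b}  A: {$,a,b}  B: {$,a,b}  C: {$,a,b}
iter 2: (no change)
  S: {$,a,b}  A: {$,a,b}  B: {$,a,b}  C: {$,a,b}

FOLLOW(S) = ["$", "a", "b"]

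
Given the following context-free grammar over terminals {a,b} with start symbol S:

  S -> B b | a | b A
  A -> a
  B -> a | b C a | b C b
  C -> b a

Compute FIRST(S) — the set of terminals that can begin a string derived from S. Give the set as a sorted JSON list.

FIRST iteration:
round 1:
  A via A→a: +{a}
  B via B→a: +{a}
  B via B→b C a: +{b}
  C via C→b a: +{b}
  S via S→B b: +{a,b}
  FIRST[S]={a,b}  FIRST[A]={a}  FIRST[B]={a,b}  FIRST[C]={b}
round 2: done
  FIRST[S]={a,b}  FIRST[A]={a}  FIRST[B]={a,b}  FIRST[C]={b}

FIRST(S) = ["a", "b"]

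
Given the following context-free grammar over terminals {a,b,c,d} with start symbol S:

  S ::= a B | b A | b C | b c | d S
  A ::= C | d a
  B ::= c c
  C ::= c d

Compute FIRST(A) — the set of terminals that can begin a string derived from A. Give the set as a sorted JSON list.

FIRST iteration:
pass 1:
  A via A→d a: +{d}
  B via B→c c: +{c}
  C via C→c d: +{c}
  S via S→a B: +{a}
  S via S→b A: +{b}
  S via S→d S: +{d}
  FIRST[S]={a,b,d}  FIRST[A]={d}  FIRST[B]={c}  FIRST[C]={c}
pass 2:
  A via A→C: +{c}
  FIRST[S]={a,b,d}  FIRST[A]={c,d}  FIRST[B]={c}  FIRST[C]={c}
pass 3: — fixpoint
  FIRST[S]={a,b,d}  FIRST[A]={c,d}  FIRST[B]={c}  FIRST[C]={c}

FIRST(A) = ["c", "d"]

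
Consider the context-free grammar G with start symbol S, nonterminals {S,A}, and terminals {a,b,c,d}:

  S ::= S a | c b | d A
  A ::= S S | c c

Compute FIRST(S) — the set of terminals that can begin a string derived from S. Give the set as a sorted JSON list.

Compute FIRST by fixpoint:
iter 1:
  A via A→c c: +{c}
  S via S→c b: +{c}
  S via S→d A: +{d}
  FIRST[S]={c,d}  FIRST[A]={c}
iter 2:
  A via A→S S: +{d}
  FIRST[S]={c,d}  FIRST[A]={c,d}
iter 3: (no change)
  FIRST[S]={c,d}  FIRST[A]={c,d}

FIRST(S) = ["c", "d"]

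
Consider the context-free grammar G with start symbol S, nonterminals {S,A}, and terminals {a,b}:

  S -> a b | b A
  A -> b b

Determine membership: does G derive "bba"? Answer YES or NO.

CNF form of G:
  S -> T0 A | T1 T0
  A -> T0 T0
  T0 -> b
  T1 -> a

CYK table (by increasing span):
  [0..0]={T0}  "b"  orig:{}
  [1..1]={T0}  "b"  orig:{}
  [2..2]={T1}  "a"  orig:{}
  [0..1]={A}  "bb"
  [1..2]=∅  "ba"
  [0..2]=∅  "bba"

S ∉ T[0,2] ⇒ NO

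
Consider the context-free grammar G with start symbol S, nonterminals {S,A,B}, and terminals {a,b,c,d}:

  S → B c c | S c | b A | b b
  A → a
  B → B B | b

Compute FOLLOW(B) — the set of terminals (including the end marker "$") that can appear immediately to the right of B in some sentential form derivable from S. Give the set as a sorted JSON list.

FIRST sets, iterate to fixpoint:
pass 1:
  A via A→a: +{a}
  B via B→b: +{b}
  S via S→B c c: +{b}
  FIRST(S)={b}  FIRST(A)={a}  FIRST(B)={b}
pass 2: (no change)
  FIRST(S)={b}  FIRST(A)={a}  FIRST(B)={b}

FOLLOW sets:
seed FOLLOW(S) with $
round 1:
  B→B B: FOLLOW(B) ⊇ FIRST(B) = {b}; new: +{b}
  S→B c c: FOLLOW(B) ⊇ FIRST(c) = {c}; new: +{c}
  S→S c: FOLLOW(S) ⊇ FIRST(c) = {c}; new: +{c}
  S→b A: FOLLOW(A) ⊇ FOLLOW(S) ⊇ {$,c}; new: +{$,c}
  FOLLOW(S)={$,c}  FOLLOW(A)={$,c}  FOLLOW(B)={b,c}
round 2: done
  FOLLOW(S)={$,c}  FOLLOW(A)={$,c}  FOLLOW(B)={b,c}

FOLLOW(B) = ["b", "c"]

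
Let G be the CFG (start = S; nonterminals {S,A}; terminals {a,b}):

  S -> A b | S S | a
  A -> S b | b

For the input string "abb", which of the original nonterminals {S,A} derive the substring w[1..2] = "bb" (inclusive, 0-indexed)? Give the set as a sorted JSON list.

Convert to CNF:
  S -> A T0 | S S | a
  A -> S T0 | b
  T0 -> b

CYK table (by increasing span), restricted to cells inside w[1..2]:
  T[1,1] 'b' = {A,T0}  orig:{A}
  T[2,2] 'b' = {A,T0}  orig:{A}
  T[1,2] 'bb' = {S}

Original NTs in T[1,2] deriving "bb": ["S"]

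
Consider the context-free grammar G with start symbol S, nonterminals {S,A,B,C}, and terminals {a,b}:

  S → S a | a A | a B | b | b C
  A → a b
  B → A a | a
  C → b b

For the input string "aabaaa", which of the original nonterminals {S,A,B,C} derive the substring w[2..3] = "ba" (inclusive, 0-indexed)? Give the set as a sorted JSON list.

CNF form of G:
  S -> S T0 | T0 A | T0 B | T1 C | b
  A -> T0 T1
  B -> A T0 | a
  C -> T1 T1
  T0 -> a
  T1 -> b

CYK fill, restricted to cells inside w[2..3]:
  T[2,2] 'b' = {S,T1}  orig:{S}
  T[3,3] 'a' = {B,T0}  orig:{B}
  T[2,3] 'ba' = {S}

Original NTs in T[2,3] deriving "ba": ["S"]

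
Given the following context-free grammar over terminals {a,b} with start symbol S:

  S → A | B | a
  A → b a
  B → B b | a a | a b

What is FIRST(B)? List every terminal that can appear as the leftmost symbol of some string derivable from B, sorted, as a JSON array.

FIRST sets, iterate to fixpoint:
round 1:
  A via A→b a: +{b}
  B via B→a a: +{a}
  S via S→A: +{b}
  S via S→B: +{a}
  FIRST[S]={a,b}  FIRST[A]={b}  FIRST[B]={a}
round 2: — fixpoint
  FIRST[S]={a,b}  FIRST[A]={b}  FIRST[B]={a}

FIRST(B) = ["a"]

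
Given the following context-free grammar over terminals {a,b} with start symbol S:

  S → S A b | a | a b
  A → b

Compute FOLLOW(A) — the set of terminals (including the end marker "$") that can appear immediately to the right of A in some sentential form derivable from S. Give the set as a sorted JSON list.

Compute FIRST by fixpoint:
iter 1:
  A via A→b: +{b}
  S via S→a: +{a}
  S: {a}  A: {b}
iter 2: (no change)
  S: {a}  A: {b}

Compute FOLLOW by fixpoint:
seed FOLLOW(S) with $
pass 1:
  S→S A b: FOLLOW(S) ⊇ FIRST(A) = {b}; new: +{b}
  S→S A b: FOLLOW(A) ⊇ FIRST(b) = {b}; new: +{b}
  FOLLOW[S]={$,b}  FOLLOW[A]={b}
pass 2: done
  FOLLOW[S]={$,b}  FOLLOW[A]={b}

FOLLOW(A) = ["b"]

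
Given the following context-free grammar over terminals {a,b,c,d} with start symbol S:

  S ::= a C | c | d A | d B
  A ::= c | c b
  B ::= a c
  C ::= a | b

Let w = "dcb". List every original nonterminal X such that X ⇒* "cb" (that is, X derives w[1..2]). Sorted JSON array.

Convert to CNF:
  S -> T2 C | T3 A | T3 B | c
  A -> T0 T1 | c
  B -> T2 T0
  C -> a | b
  T0 -> c
  T1 -> b
  T2 -> a
  T3 -> d

CYK fill, restricted to cells inside w[1..2]:
  T[1,1] 'c' = {A,S,T0}  orig:{A,S}
  T[2,2] 'b' = {C,T1}  orig:{C}
  T[1,2] 'cb' = {A}

Original NTs in T[1,2] deriving "cb": ["A"]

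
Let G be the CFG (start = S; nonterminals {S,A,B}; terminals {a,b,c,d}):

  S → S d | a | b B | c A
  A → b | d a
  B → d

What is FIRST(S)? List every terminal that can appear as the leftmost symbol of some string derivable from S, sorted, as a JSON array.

FIRST sets, iterate to fixpoint:
iter 1:
  A via A→b: +{b}
  A via A→d a: +{d}
  B via B→d: +{d}
  S via S→a: +{a}
  S via S→b B: +{b}
  S via S→c A: +{c}
  S: {a,b,c}  A: {b,d}  B: {d}
iter 2: (stable)
  S: {a,b,c}  A: {b,d}  B: {d}

FIRST(S) = ["a", "b", "c"]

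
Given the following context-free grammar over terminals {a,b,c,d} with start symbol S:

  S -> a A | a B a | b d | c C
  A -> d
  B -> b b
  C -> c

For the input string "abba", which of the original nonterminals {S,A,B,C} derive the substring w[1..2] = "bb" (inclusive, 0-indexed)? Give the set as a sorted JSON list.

Convert to CNF:
  S -> T0 T2 | T1 A | T1 X4 | T3 C
  A -> d
  B -> T0 T0
  C -> c
  T0 -> b
  T1 -> a
  T2 -> d
  T3 -> c
  X4 -> B T1

CYK fill (cells [i..j] with 1 ≤ i ≤ j ≤ 2 only):
  cell(1,1) b: {T0}  orig:{}
  cell(2,2) b: {T0}  orig:{}
  cell(1,2) bb: {B}

Original NTs in T[1,2] deriving "bb": ["B"]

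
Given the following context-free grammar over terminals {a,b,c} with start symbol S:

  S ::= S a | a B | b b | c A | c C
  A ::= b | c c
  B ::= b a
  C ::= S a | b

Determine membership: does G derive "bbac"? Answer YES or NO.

Convert to CNF:
  S -> S T2 | T0 A | T0 C | T1 T1 | T2 B
  A -> T0 T0 | b
  B -> T1 T2
  C -> S T2 | b
  T0 -> c
  T1 -> b
  T2 -> a

CYK fill:
  T[0,0] 'b' = {A,C,T1}  orig:{A,C}
  T[1,1] 'b' = {A,C,T1}  orig:{A,C}
  T[2,2] 'a' = {T2}  orig:{}
  T[3,3] 'c' = {T0}  orig:{}
  T[0,1] 'bb' = {S}
  T[1,2] 'ba' = {B}
  T[2,3] 'ac' = ∅
  T[0,2] 'bba' = {C,S}
  T[1,3] 'bac' = ∅
  T[0,3] 'bbac' = ∅

S ∉ T[0,3] ⇒ NO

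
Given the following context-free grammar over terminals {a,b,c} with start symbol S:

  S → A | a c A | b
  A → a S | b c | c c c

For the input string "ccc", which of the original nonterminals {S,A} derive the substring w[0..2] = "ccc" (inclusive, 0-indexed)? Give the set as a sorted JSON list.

Convert to CNF:
  S -> T0 S | T0 X4 | T1 T2 | T2 X5 | b
  A -> T0 S | T1 T2 | T2 X3
  T0 -> a
  T1 -> b
  T2 -> c
  X3 -> T2 T2
  X4 -> T2 A
  X5 -> T2 T2

Fill CYK table bottom-up — only the sub-triangle for w[0..2]:
  [0..0]={T2}  "c"  orig:{}
  [1..1]={T2}  "c"  orig:{}
  [2..2]={T2}  "c"  orig:{}
  [0..1]={X3,X5}  "cc"  orig:{}
  [1..2]={X3,X5}  "cc"  orig:{}
  [0..2]={A,S}  "ccc"

Original NTs in T[0,2] deriving "ccc": ["A", "S"]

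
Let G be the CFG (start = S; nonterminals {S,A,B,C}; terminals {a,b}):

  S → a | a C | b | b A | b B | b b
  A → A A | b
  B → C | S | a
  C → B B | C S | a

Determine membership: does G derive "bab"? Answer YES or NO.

Convert to CNF:
  S -> T0 C | T1 A | T1 B | T1 T1 | a | b
  A -> A A | b
  B -> B B | C S | T0 C | T1 A | T1 B | T1 T1 | a | b
  C -> B B | C S | a
  T0 -> a
  T1 -> b

CYK fill:
  T[0,0] 'b' = {A,B,S,T1}  orig:{A,B,S}
  T[1,1] 'a' = {B,C,S,T0}  orig:{B,C,S}
  T[2,2] 'b' = {A,B,S,T1}  orig:{A,B,S}
  T[0,1] 'ba' = {B,C,S}
  T[1,2] 'ab' = {B,C}
  T[0,2] 'bab' = {B,C,S}

S ∈ T[0,2] ⇒ YES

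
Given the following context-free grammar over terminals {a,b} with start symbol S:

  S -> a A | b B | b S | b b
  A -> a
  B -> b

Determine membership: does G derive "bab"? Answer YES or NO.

Convert to CNF:
  S -> T0 A | T1 B | T1 S | T1 T1
  A -> a
  B -> b
  T0 -> a
  T1 -> b

CYK fill:
  [0..0]={B,T1}  "b"  orig:{B}
  [1..1]={A,T0}  "a"  orig:{A}
  [2..2]={B,T1}  "b"  orig:{B}
  [0..1]=∅  "ba"
  [1..2]=∅  "ab"
  [0..2]=∅  "bab"

S ∉ T[0,2] ⇒ NO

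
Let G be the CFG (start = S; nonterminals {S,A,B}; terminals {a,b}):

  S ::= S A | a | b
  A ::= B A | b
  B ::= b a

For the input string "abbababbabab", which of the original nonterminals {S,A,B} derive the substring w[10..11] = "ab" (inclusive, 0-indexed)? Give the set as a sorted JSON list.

CNF form of G:
  S -> S A | a | b
  A -> B A | b
  B -> T0 T1
  T0 -> b
  T1 -> a

Fill CYK table bottom-up (cells [i..j] with 10 ≤ i ≤ j ≤ 11 only):
  cell(10,10) a: {S,T1}  orig:{S}
  cell(11,11) b: {A,S,T0}  orig:{A,S}
  cell(10,11) ab: {S}

Original NTs in T[10,11] deriving "ab": ["S"]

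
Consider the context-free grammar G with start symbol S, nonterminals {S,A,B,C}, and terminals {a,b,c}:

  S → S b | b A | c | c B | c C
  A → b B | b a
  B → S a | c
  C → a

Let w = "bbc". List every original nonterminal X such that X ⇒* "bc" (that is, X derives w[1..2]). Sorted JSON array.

CNF form of G:
  S -> S T0 | T0 A | T2 B | T2 C | c
  A -> T0 B | T0 T1
  B -> S T1 | c
  C -> a
  T0 -> b
  T1 -> a
  T2 -> c

CYK fill — only the sub-triangle for w[1..2]:
  [1..1]={T0}  "b"  orig:{}
  [2..2]={B,S,T2}  "c"  orig:{B,S}
  [1..2]={A}  "bc"

Original NTs in T[1,2] deriving "bc": ["A"]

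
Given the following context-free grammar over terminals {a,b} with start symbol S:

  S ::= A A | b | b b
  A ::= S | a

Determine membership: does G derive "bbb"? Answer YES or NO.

CNF form of G:
  S -> A A | T0 T0 | b
  A -> A A | T0 T0 | a | b
  T0 -> b

CYK table (by increasing span):
  T[0,0] 'b' = {A,S,T0}  orig:{A,S}
  T[1,1] 'b' = {A,S,T0}  orig:{A,S}
  T[2,2] 'b' = {A,S,T0}  orig:{A,S}
  T[0,1] 'bb' = {A,S}
  T[1,2] 'bb' = {A,S}
  T[0,2] 'bbb' = {A,S}

S ∈ T[0,2] ⇒ YES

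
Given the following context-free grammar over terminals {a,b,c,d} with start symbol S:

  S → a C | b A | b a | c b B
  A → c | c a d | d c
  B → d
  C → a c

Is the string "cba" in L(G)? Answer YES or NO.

CNF form of G:
  S -> T0 X5 | T1 C | T3 A | T3 T1
  A -> T0 X4 | T2 T0 | c
  B -> d
  C -> T1 T0
  T0 -> c
  T1 -> a
  T2 -> d
  T3 -> b
  X4 -> T1 T2
  X5 -> T3 B

Fill CYK table bottom-up:
  [0..0]={A,T0}  "c"  orig:{A}
  [1..1]={T3}  "b"  orig:{}
  [2..2]={T1}  "a"  orig:{}
  [0..1]=∅  "cb"
  [1..2]={S}  "ba"
  [0..2]=∅  "cba"

S ∉ T[0,2] ⇒ NO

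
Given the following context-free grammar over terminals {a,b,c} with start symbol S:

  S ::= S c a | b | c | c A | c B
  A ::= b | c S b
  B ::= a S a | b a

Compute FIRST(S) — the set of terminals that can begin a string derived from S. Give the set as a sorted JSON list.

Compute FIRST by fixpoint:
round 1:
  A via A→b: +{b}
  A via A→c S b: +{c}
  B via B→a S a: +{a}
  B via B→b a: +{b}
  S via S→b: +{b}
  S via S→c: +{c}
  S: {b,c}  A: {b,c}  B: {a,b}
round 2: — fixpoint
  S: {b,c}  A: {b,c}  B: {a,b}

FIRST(S) = ["b", "c"]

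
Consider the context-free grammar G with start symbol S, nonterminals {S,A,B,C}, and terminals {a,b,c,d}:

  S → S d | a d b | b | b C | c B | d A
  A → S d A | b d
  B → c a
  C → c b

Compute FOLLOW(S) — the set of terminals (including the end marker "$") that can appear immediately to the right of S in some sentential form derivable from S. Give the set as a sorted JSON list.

FIRST iteration:
[1]
  A via A→b d: +{b}
  B via B→c a: +{c}
  C via C→c b: +{c}
  S via S→a d b: +{a}
  S via S→b: +{b}
  S via S→c B: +{c}
  S via S→d A: +{d}
  FIRST[S]={a,b,c,d}  FIRST[A]={b}  FIRST[B]={c}  FIRST[C]={c}
[2]
  A via A→S d A: +{a,c,d}
  FIRST[S]={a,b,c,d}  FIRST[A]={a,b,c,d}  FIRST[B]={c}  FIRST[C]={c}
[3] (stable)
  FIRST[S]={a,b,c,d}  FIRST[A]={a,b,c,d}  FIRST[B]={c}  FIRST[C]={c}

FOLLOW iteration:
seed FOLLOW(S) with $
[1]
  A→S d A: FOLLOW(S) ⊇ FIRST(d) = {d}; new: +{d}
  S→b C: FOLLOW(C) ⊇ FOLLOW(S) ⊇ {$,d}; new: +{$,d}
  S→c B: FOLLOW(B) ⊇ FOLLOW(S) ⊇ {$,d}; new: +{$,d}
  S→d A: FOLLOW(A) ⊇ FOLLOW(S) ⊇ {$,d}; new: +{$,d}
  S: {$,d}  A: {$,d}  B: {$,d}  C: {$,d}
[2] done
  S: {$,d}  A: {$,d}  B: {$,d}  C: {$,d}

FOLLOW(S) = ["$", "d"]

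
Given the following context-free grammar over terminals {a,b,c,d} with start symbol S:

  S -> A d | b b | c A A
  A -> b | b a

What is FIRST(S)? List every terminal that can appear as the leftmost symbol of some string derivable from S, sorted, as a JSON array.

FIRST sets, iterate to fixpoint:
iter 1:
  A via A→b: +{b}
  S via S→A d: +{b}
  S via S→c A A: +{c}
  FIRST(S)={b,c}  FIRST(A)={b}
iter 2: — fixpoint
  FIRST(S)={b,c}  FIRST(A)={b}

FIRST(S) = ["b", "c"]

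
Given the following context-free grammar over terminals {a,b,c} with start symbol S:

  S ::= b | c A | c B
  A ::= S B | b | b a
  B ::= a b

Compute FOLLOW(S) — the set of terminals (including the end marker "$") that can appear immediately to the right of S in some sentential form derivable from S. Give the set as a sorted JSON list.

Compute FIRST by fixpoint:
pass 1:
  A via A→b: +{b}
  B via B→a b: +{a}
  S via S→b: +{b}
  S via S→c A: +{c}
  FIRST[S]={b,c}  FIRST[A]={b}  FIRST[B]={a}
pass 2:
  A via A→S B: +{c}
  FIRST[S]={b,c}  FIRST[A]={b,c}  FIRST[B]={a}
pass 3: (no change)
  FIRST[S]={b,c}  FIRST[A]={b,c}  FIRST[B]={a}

FOLLOW sets:
FOLLOW(S) := {$}
[1]
  A→S B: FOLLOW(S) ⊇ FIRST(B) = {a}; new: +{a}
  S→c A: FOLLOW(A) ⊇ FOLLOW(S) ⊇ {$,a}; new: +{$,a}
  S→c B: FOLLOW(B) ⊇ FOLLOW(S) ⊇ {$,a}; new: +{$,a}
  FOLLOW(S)={$,a}  FOLLOW(A)={$,a}  FOLLOW(B)={$,a}
[2] done
  FOLLOW(S)={$,a}  FOLLOW(A)={$,a}  FOLLOW(B)={$,a}

FOLLOW(S) = ["$", "a"]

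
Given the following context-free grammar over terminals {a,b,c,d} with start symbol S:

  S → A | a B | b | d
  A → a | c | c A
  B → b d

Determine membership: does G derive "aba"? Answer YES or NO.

Convert to CNF:
  S -> T0 A | T3 B | a | b | c | d
  A -> T0 A | a | c
  B -> T1 T2
  T0 -> c
  T1 -> b
  T2 -> d
  T3 -> a

Fill CYK table bottom-up:
  cell(0,0) a: {A,S,T3}  orig:{A,S}
  cell(1,1) b: {S,T1}  orig:{S}
  cell(2,2) a: {A,S,T3}  orig:{A,S}
  cell(0,1) ab: ∅
  cell(1,2) ba: ∅
  cell(0,2) aba: ∅

S ∉ T[0,2] ⇒ NO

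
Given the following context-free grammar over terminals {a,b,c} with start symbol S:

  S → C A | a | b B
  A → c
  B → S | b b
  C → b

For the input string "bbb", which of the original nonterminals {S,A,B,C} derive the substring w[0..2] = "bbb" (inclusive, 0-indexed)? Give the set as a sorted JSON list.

CNF form of G:
  S -> C A | T0 B | a
  A -> c
  B -> C A | T0 B | T0 T0 | a
  C -> b
  T0 -> b

CYK fill, restricted to cells inside w[0..2]:
  T[0,0] 'b' = {C,T0}  orig:{C}
  T[1,1] 'b' = {C,T0}  orig:{C}
  T[2,2] 'b' = {C,T0}  orig:{C}
  T[0,1] 'bb' = {B}
  T[1,2] 'bb' = {B}
  T[0,2] 'bbb' = {B,S}

Original NTs in T[0,2] deriving "bbb": ["B", "S"]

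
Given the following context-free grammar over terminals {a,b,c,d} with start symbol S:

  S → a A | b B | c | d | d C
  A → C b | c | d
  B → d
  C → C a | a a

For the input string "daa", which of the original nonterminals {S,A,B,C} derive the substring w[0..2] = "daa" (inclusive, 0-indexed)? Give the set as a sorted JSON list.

CNF form of G:
  S -> T0 B | T1 A | T2 C | c | d
  A -> C T0 | c | d
  B -> d
  C -> C T1 | T1 T1
  T0 -> b
  T1 -> a
  T2 -> d

CYK fill, restricted to cells inside w[0..2]:
  T[0,0] 'd' = {A,B,S,T2}  orig:{A,B,S}
  T[1,1] 'a' = {T1}  orig:{}
  T[2,2] 'a' = {T1}  orig:{}
  T[0,1] 'da' = ∅
  T[1,2] 'aa' = {C}
  T[0,2] 'daa' = {S}

Original NTs in T[0,2] deriving "daa": ["S"]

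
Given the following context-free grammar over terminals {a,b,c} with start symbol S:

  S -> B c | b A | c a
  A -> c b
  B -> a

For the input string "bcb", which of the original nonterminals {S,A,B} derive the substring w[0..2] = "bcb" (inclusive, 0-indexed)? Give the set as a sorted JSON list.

CNF form of G:
  S -> B T0 | T0 T2 | T1 A
  A -> T0 T1
  B -> a
  T0 -> c
  T1 -> b
  T2 -> a

CYK table (by increasing span), restricted to cells inside w[0..2]:
  [0..0]={T1}  "b"  orig:{}
  [1..1]={T0}  "c"  orig:{}
  [2..2]={T1}  "b"  orig:{}
  [0..1]=∅  "bc"
  [1..2]={A}  "cb"
  [0..2]={S}  "bcb"

Original NTs in T[0,2] deriving "bcb": ["S"]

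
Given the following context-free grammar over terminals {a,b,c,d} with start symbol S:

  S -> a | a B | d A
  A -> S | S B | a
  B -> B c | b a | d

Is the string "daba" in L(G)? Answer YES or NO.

CNF form of G:
  S -> T0 B | T1 A | a
  A -> S B | T0 B | T1 A | a
  B -> B T2 | T3 T0 | d
  T0 -> a
  T1 -> d
  T2 -> c
  T3 -> b

CYK table (by increasing span):
  T[0,0] 'd' = {B,T1}  orig:{B}
  T[1,1] 'a' = {A,S,T0}  orig:{A,S}
  T[2,2] 'b' = {T3}  orig:{}
  T[3,3] 'a' = {A,S,T0}  orig:{A,S}
  T[0,1] 'da' = {A,S}
  T[1,2] 'ab' = ∅
  T[2,3] 'ba' = {B}
  T[0,2] 'dab' = ∅
  T[1,3] 'aba' = {A,S}
  T[0,3] 'daba' = {A,S}

S ∈ T[0,3] ⇒ YES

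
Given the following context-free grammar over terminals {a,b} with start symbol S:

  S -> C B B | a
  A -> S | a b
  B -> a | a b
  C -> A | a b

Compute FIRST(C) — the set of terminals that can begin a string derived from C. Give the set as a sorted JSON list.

FIRST iteration:
iter 1:
  A via A→a b: +{a}
  B via B→a: +{a}
  C via C→A: +{a}
  S via S→C B B: +{a}
  FIRST(S)={a}  FIRST(A)={a}  FIRST(B)={a}  FIRST(C)={a}
iter 2: — fixpoint
  FIRST(S)={a}  FIRST(A)={a}  FIRST(B)={a}  FIRST(C)={a}

FIRST(C) = ["a"]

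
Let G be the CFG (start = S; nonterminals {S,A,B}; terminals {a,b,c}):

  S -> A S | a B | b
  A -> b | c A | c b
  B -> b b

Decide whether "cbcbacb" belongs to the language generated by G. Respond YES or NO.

Convert to CNF:
  S -> A S | T2 B | b
  A -> T0 A | T0 T1 | b
  B -> T1 T1
  T0 -> c
  T1 -> b
  T2 -> a

CYK fill:
  [0..0]={T0}  "c"  orig:{}
  [1..1]={A,S,T1}  "b"  orig:{A,S}
  [2..2]={T0}  "c"  orig:{}
  [3..3]={A,S,T1}  "b"  orig:{A,S}
  [4..4]={T2}  "a"  orig:{}
  [5..5]={T0}  "c"  orig:{}
  [6..6]={A,S,T1}  "b"  orig:{A,S}
  [0..1]={A}  "cb"
  [1..2]=∅  "bc"
  [2..3]={A}  "cb"
  [3..4]=∅  "ba"
  [4..5]=∅  "ac"
  [5..6]={A}  "cb"
  [0..2]=∅  "cbc"
  [1..3]=∅  "bcb"
  [2..4]=∅  "cba"
  [3..5]=∅  "bac"
  [4..6]=∅  "acb"
  [0..3]=∅  "cbcb"
  [1..4]=∅  "bcba"
  [2..5]=∅  "cbac"
  [3..6]=∅  "bacb"
  [0..4]=∅  "cbcba"
  [1..5]=∅  "bcbac"
  [2..6]=∅  "cbacb"
  [0..5]=∅  "cbcbac"
  [1..6]=∅  "bcbacb"
  [0..6]=∅  "cbcbacb"

S ∉ T[0,6] ⇒ NO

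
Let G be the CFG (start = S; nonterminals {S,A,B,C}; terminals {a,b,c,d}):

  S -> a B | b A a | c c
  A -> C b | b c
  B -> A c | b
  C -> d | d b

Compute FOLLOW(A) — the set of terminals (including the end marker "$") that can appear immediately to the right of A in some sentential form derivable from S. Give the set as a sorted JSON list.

FIRST sets, iterate to fixpoint:
round 1:
  A via A→b c: +{b}
  B via B→A c: +{b}
  C via C→d: +{d}
  S via S→a B: +{a}
  S via S→b A a: +{b}
  S via S→c c: +{c}
  FIRST[S]={a,b,c}  FIRST[A]={b}  FIRST[B]={b}  FIRST[C]={d}
round 2:
  A via A→C b: +{d}
  B via B→A c: +{d}
  FIRST[S]={a,b,c}  FIRST[A]={b,d}  FIRST[B]={b,d}  FIRST[C]={d}
round 3: — fixpoint
  FIRST[S]={a,b,c}  FIRST[A]={b,d}  FIRST[B]={b,d}  FIRST[C]={d}

FOLLOW sets:
seed FOLLOW(S) with $
iter 1:
  A→C b: FOLLOW(C) ⊇ FIRST(b) = {b}; new: +{b}
  B→A c: FOLLOW(A) ⊇ FIRST(c) = {c}; new: +{c}
  S→a B: FOLLOW(B) ⊇ FOLLOW(S) ⊇ {$}; new: +{$}
  S→b A a: FOLLOW(A) ⊇ FIRST(a) = {a}; new: +{a}
  FOLLOW[S]={$}  FOLLOW[A]={a,c}  FOLLOW[B]={$}  FOLLOW[C]={b}
iter 2: done
  FOLLOW[S]={$}  FOLLOW[A]={a,c}  FOLLOW[B]={$}  FOLLOW[C]={b}

FOLLOW(A) = ["a", "c"]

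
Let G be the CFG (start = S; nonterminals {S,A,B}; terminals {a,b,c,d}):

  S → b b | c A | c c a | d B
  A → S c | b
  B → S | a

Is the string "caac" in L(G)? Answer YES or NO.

CNF form of G:
  S -> T0 A | T0 X5 | T1 T1 | T3 B
  A -> S T0 | b
  B -> T0 A | T0 X4 | T1 T1 | T3 B | a
  T0 -> c
  T1 -> b
  T2 -> a
  T3 -> d
  X4 -> T0 T2
  X5 -> T0 T2

CYK table (by increasing span):
  [0..0]={T0}  "c"  orig:{}
  [1..1]={B,T2}  "a"  orig:{B}
  [2..2]={B,T2}  "a"  orig:{B}
  [3..3]={T0}  "c"  orig:{}
  [0..1]={X4,X5}  "ca"  orig:{}
  [1..2]=∅  "aa"
  [2..3]=∅  "ac"
  [0..2]=∅  "caa"
  [1..3]=∅  "aac"
  [0..3]=∅  "caac"

S ∉ T[0,3] ⇒ NO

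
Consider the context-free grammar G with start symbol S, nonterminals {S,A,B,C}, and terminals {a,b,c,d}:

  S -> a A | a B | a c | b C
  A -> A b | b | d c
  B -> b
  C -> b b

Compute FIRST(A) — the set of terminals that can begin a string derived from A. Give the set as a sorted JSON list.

Compute FIRST by fixpoint:
round 1:
  A via A→b: +{b}
  A via A→d c: +{d}
  B via B→b: +{b}
  C via C→b b: +{b}
  S via S→a A: +{a}
  S via S→b C: +{b}
  FIRST[S]={a,b}  FIRST[A]={b,d}  FIRST[B]={b}  FIRST[C]={b}
round 2: (stable)
  FIRST[S]={a,b}  FIRST[A]={b,d}  FIRST[B]={b}  FIRST[C]={b}

FIRST(A) = ["b", "d"]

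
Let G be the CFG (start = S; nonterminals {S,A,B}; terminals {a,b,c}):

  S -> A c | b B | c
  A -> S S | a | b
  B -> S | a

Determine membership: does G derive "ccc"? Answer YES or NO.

Convert to CNF:
  S -> A T0 | T1 B | c
  A -> S S | a | b
  B -> A T0 | T1 B | a | c
  T0 -> c
  T1 -> b

Fill CYK table bottom-up:
  cell(0,0) c: {B,S,T0}  orig:{B,S}
  cell(1,1) c: {B,S,T0}  orig:{B,S}
  cell(2,2) c: {B,S,T0}  orig:{B,S}
  cell(0,1) cc: {A}
  cell(1,2) cc: {A}
  cell(0,2) ccc: {B,S}

S ∈ T[0,2] ⇒ YES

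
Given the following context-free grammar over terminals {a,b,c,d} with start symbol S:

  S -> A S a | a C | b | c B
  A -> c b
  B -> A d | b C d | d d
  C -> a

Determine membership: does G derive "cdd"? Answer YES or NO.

CNF form of G:
  S -> A X5 | T0 B | T3 C | b
  A -> T0 T1
  B -> A T2 | T1 X4 | T2 T2
  C -> a
  T0 -> c
  T1 -> b
  T2 -> d
  T3 -> a
  X4 -> C T2
  X5 -> S T3

CYK table (by increasing span):
  T[0,0] 'c' = {T0}  orig:{}
  T[1,1] 'd' = {T2}  orig:{}
  T[2,2] 'd' = {T2}  orig:{}
  T[0,1] 'cd' = ∅
  T[1,2] 'dd' = {B}
  T[0,2] 'cdd' = {S}

S ∈ T[0,2] ⇒ YES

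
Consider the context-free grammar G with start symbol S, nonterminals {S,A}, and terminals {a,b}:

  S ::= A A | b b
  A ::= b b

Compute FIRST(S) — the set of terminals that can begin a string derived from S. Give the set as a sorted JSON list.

FIRST sets, iterate to fixpoint:
iter 1:
  A via A→b b: +{b}
  S via S→A A: +{b}
  FIRST(S)={b}  FIRST(A)={b}
iter 2: — fixpoint
  FIRST(S)={b}  FIRST(A)={b}

FIRST(S) = ["b"]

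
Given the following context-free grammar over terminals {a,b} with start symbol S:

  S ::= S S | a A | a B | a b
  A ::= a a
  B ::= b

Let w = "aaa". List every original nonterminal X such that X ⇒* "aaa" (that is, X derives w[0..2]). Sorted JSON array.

Convert to CNF:
  S -> S S | T0 A | T0 B | T0 T1
  A -> T0 T0
  B -> b
  T0 -> a
  T1 -> b

CYK table (by increasing span) (cells [i..j] with 0 ≤ i ≤ j ≤ 2 only):
  cell(0,0) a: {T0}  orig:{}
  cell(1,1) a: {T0}  orig:{}
  cell(2,2) a: {T0}  orig:{}
  cell(0,1) aa: {A}
  cell(1,2) aa: {A}
  cell(0,2) aaa: {S}

Original NTs in T[0,2] deriving "aaa": ["S"]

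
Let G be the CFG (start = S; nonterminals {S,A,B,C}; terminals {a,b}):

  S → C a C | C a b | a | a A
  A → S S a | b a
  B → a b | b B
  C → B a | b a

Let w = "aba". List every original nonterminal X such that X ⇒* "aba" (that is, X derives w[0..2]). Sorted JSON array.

CNF form of G:
  S -> C X3 | C X4 | T0 A | a
  A -> S X2 | T1 T0
  B -> T0 T1 | T1 B
  C -> B T0 | T1 T0
  T0 -> a
  T1 -> b
  X2 -> S T0
  X3 -> T0 C
  X4 -> T0 T1

CYK fill, restricted to cells inside w[0..2]:
  cell(0,0) a: {S,T0}  orig:{S}
  cell(1,1) b: {T1}  orig:{}
  cell(2,2) a: {S,T0}  orig:{S}
  cell(0,1) ab: {B,X4}  orig:{B}
  cell(1,2) ba: {A,C}
  cell(0,2) aba: {C,S,X3}  orig:{C,S}

Original NTs in T[0,2] deriving "aba": ["C", "S"]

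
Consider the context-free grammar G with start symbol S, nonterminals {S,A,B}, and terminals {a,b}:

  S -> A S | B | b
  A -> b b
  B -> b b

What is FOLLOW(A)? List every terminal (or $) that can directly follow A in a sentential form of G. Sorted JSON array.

FIRST sets, iterate to fixpoint:
pass 1:
  A via A→b b: +{b}
  B via B→b b: +{b}
  S via S→A S: +{b}
  FIRST(S)={b}  FIRST(A)={b}  FIRST(B)={b}
pass 2: — fixpoint
  FIRST(S)={b}  FIRST(A)={b}  FIRST(B)={b}

FOLLOW sets:
seed FOLLOW(S) with $
round 1:
  S→A S: FOLLOW(A) ⊇ FIRST(S) = {b}; new: +{b}
  S→B: FOLLOW(B) ⊇ FOLLOW(S) ⊇ {$}; new: +{$}
  FOLLOW[S]={$}  FOLLOW[A]={b}  FOLLOW[B]={$}
round 2: (no change)
  FOLLOW[S]={$}  FOLLOW[A]={b}  FOLLOW[B]={$}

FOLLOW(A) = ["b"]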